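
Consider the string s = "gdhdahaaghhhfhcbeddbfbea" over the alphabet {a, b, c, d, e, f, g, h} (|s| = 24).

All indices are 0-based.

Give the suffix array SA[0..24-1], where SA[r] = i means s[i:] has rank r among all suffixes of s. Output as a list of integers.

rank→(start, suffix):
  0 → (23, 'a')
  1 → (6, 'aaghhhfhcbeddbfbea')
  2 → (7, 'aghhhfhcbeddbfbea')
  3 → (4, 'ahaaghhhfhcbeddbfbea')
  4 → (21, 'bea')
  5 → (15, 'beddbfbea')
  6 → (19, 'bfbea')
  7 → (14, 'cbeddbfbea')
  8 → (3, 'dahaaghhhfhcbeddbfbea')
  9 → (18, 'dbfbea')
  10 → (17, 'ddbfbea')
  11 → (1, 'dhdahaaghhhfhcbeddbfbea')
  12 → (22, 'ea')
  13 → (16, 'eddbfbea')
  14 → (20, 'fbea')
  15 → (12, 'fhcbeddbfbea')
  16 → (0, 'gdhdahaaghhhfhcbeddbfbea')
  17 → (8, 'ghhhfhcbeddbfbea')
  18 → (5, 'haaghhhfhcbeddbfbea')
  19 → (13, 'hcbeddbfbea')
  20 → (2, 'hdahaaghhhfhcbeddbfbea')
  21 → (11, 'hfhcbeddbfbea')
  22 → (10, 'hhfhcbeddbfbea')
  23 → (9, 'hhhfhcbeddbfbea')

[23, 6, 7, 4, 21, 15, 19, 14, 3, 18, 17, 1, 22, 16, 20, 12, 0, 8, 5, 13, 2, 11, 10, 9]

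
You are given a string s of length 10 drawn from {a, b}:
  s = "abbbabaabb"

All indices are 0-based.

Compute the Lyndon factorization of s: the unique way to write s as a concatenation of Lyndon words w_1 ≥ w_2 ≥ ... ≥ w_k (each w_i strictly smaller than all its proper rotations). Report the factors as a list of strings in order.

emit factor 1: 'abbb' (i=0, period=4)
emit factor 2: 'ab' (i=4, period=2)
emit factor 3: 'aabb' (i=6, period=4)

["abbb", "ab", "aabb"]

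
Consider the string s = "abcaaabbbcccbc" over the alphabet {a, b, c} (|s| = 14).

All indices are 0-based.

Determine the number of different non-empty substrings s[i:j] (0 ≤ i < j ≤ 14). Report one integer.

rank→(start, suffix):
  0 → (3, 'aaabbbcccbc')
  1 → (4, 'aabbbcccbc')
  2 → (5, 'abbbcccbc')
  3 → (0, 'abcaaabbbcccbc')
  4 → (6, 'bbbcccbc')
  5 → (7, 'bbcccbc')
  6 → (12, 'bc')
  7 → (1, 'bcaaabbbcccbc')
  8 → (8, 'bcccbc')
  9 → (13, 'c')
  10 → (2, 'caaabbbcccbc')
  11 → (11, 'cbc')
  12 → (10, 'ccbc')
  13 → (9, 'cccbc')

SA = [3, 4, 5, 0, 6, 7, 12, 1, 8, 13, 2, 11, 10, 9]
[i] adj suffixes → lcp
  [1] 3/4 → 2 ('aa')
  [2] 4/5 → 1 ('a')
  [3] 5/0 → 2 ('ab')
  [4] 0/6 → 0 ('')
  [5] 6/7 → 2 ('bb')
  [6] 7/12 → 1 ('b')
  [7] 12/1 → 2 ('bc')
  [8] 1/8 → 2 ('bc')
  [9] 8/13 → 0 ('')
  [10] 13/2 → 1 ('c')
  [11] 2/11 → 1 ('c')
  [12] 11/10 → 1 ('c')
  [13] 10/9 → 2 ('cc')

n(n+1)/2 = 14·15/2 = 105
Σ LCP = 0 + 2 + 1 + 2 + 0 + 2 + 1 + 2 + 2 + 0 + 1 + 1 + 1 + 2 = 17
distinct = 105 − 17 = 88

88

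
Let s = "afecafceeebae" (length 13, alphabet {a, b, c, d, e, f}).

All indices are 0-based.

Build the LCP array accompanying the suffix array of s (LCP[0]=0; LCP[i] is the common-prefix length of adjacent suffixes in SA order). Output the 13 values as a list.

sorted suffixes:
  #0 SA[0]=11  'ae'
  #1 SA[1]=4  'afceeebae'
  #2 SA[2]=0  'afecafceeebae'
  #3 SA[3]=10  'bae'
  #4 SA[4]=3  'cafceeebae'
  #5 SA[5]=6  'ceeebae'
  #6 SA[6]=12  'e'
  #7 SA[7]=9  'ebae'
  #8 SA[8]=2  'ecafceeebae'
  #9 SA[9]=8  'eebae'
  #10 SA[10]=7  'eeebae'
  #11 SA[11]=5  'fceeebae'
  #12 SA[12]=1  'fecafceeebae'

SA = [11, 4, 0, 10, 3, 6, 12, 9, 2, 8, 7, 5, 1]
i: (SA[i-1],SA[i]) lcp shared
  1: (11,4) 1 'a'
  2: (4,0) 2 'af'
  3: (0,10) 0 ''
  4: (10,3) 0 ''
  5: (3,6) 1 'c'
  6: (6,12) 0 ''
  7: (12,9) 1 'e'
  8: (9,2) 1 'e'
  9: (2,8) 1 'e'
  10: (8,7) 2 'ee'
  11: (7,5) 0 ''
  12: (5,1) 1 'f'

[0, 1, 2, 0, 0, 1, 0, 1, 1, 1, 2, 0, 1]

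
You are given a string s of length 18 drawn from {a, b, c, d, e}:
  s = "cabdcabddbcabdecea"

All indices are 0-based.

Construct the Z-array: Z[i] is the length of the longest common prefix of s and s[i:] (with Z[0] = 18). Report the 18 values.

Z[0]=18
i=1: i≥r, start 0; Z[1]=0
i=2: i≥r, start 0; Z[2]=0
i=3: i≥r, start 0; Z[3]=0
i=4: i≥r, start 0; Z[4]=4 extend→box=[4,8)
i=5: min(r-i=3, Z[1]=0)=0; Z[5]=0
i=6: min(r-i=2, Z[2]=0)=0; Z[6]=0
i=7: min(r-i=1, Z[3]=0)=0; Z[7]=0
i=8: i≥r, start 0; Z[8]=0
i=9: i≥r, start 0; Z[9]=0
i=10: i≥r, start 0; Z[10]=4 extend→box=[10,14)
i=11: min(r-i=3, Z[1]=0)=0; Z[11]=0
i=12: min(r-i=2, Z[2]=0)=0; Z[12]=0
i=13: min(r-i=1, Z[3]=0)=0; Z[13]=0
i=14: i≥r, start 0; Z[14]=0
i=15: i≥r, start 0; Z[15]=1 extend→box=[15,16)
i=16: i≥r, start 0; Z[16]=0
i=17: i≥r, start 0; Z[17]=0

[18, 0, 0, 0, 4, 0, 0, 0, 0, 0, 4, 0, 0, 0, 0, 1, 0, 0]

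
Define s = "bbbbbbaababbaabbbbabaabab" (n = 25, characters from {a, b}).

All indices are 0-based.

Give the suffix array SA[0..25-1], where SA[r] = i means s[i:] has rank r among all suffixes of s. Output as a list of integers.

[20, 6, 12, 23, 18, 21, 7, 9, 13, 24, 19, 5, 11, 22, 17, 8, 4, 10, 16, 3, 15, 2, 14, 1, 0]

rank | idx | suffix
   0 |  20 | aabab
   1 |   6 | aababbaabbbbabaabab
   2 |  12 | aabbbbabaabab
   3 |  23 | ab
   4 |  18 | abaabab
   5 |  21 | abab
   6 |   7 | ababbaabbbbabaabab
   7 |   9 | abbaabbbbabaabab
   8 |  13 | abbbbabaabab
   9 |  24 | b
  10 |  19 | baabab
  11 |   5 | baababbaabbbbabaabab
  12 |  11 | baabbbbabaabab
  13 |  22 | bab
  14 |  17 | babaabab
  15 |   8 | babbaabbbbabaabab
  16 |   4 | bbaababbaabbbbabaabab
  17 |  10 | bbaabbbbabaabab
  18 |  16 | bbabaabab
  19 |   3 | bbbaababbaabbbbabaabab
  20 |  15 | bbbabaabab
  21 |   2 | bbbbaababbaabbbbabaabab
  22 |  14 | bbbbabaabab
  23 |   1 | bbbbbaababbaabbbbabaabab
  24 |   0 | bbbbbbaababbaabbbbabaabab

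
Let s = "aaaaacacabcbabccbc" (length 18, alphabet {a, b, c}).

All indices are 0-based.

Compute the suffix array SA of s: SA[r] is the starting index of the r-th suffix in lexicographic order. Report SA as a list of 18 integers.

[0, 1, 2, 3, 8, 12, 6, 4, 11, 16, 9, 13, 17, 7, 5, 10, 15, 14]

rank | idx | suffix
   0 |   0 | aaaaacacabcbabccbc
   1 |   1 | aaaacacabcbabccbc
   2 |   2 | aaacacabcbabccbc
   3 |   3 | aacacabcbabccbc
   4 |   8 | abcbabccbc
   5 |  12 | abccbc
   6 |   6 | acabcbabccbc
   7 |   4 | acacabcbabccbc
   8 |  11 | babccbc
   9 |  16 | bc
  10 |   9 | bcbabccbc
  11 |  13 | bccbc
  12 |  17 | c
  13 |   7 | cabcbabccbc
  14 |   5 | cacabcbabccbc
  15 |  10 | cbabccbc
  16 |  15 | cbc
  17 |  14 | ccbc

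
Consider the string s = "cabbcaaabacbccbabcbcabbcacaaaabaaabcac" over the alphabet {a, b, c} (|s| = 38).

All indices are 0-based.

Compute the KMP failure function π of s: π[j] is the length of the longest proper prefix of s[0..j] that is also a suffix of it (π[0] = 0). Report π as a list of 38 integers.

π[0] = 0
j=1 s[j]='a': π[1]=0 (border '')
j=2 s[j]='b': π[2]=0 (border '')
j=3 s[j]='b': π[3]=0 (border '')
j=4 s[j]='c': π[4]=1 (border 'c')
j=5 s[j]='a': π[5]=2 (border 'ca')
j=6 s[j]='a': k: 2→0; π[6]=0 (border '')
j=7 s[j]='a': π[7]=0 (border '')
j=8 s[j]='b': π[8]=0 (border '')
j=9 s[j]='a': π[9]=0 (border '')
j=10 s[j]='c': π[10]=1 (border 'c')
j=11 s[j]='b': k: 1→0; π[11]=0 (border '')
j=12 s[j]='c': π[12]=1 (border 'c')
j=13 s[j]='c': k: 1→0; π[13]=1 (border 'c')
j=14 s[j]='b': k: 1→0; π[14]=0 (border '')
j=15 s[j]='a': π[15]=0 (border '')
j=16 s[j]='b': π[16]=0 (border '')
j=17 s[j]='c': π[17]=1 (border 'c')
j=18 s[j]='b': k: 1→0; π[18]=0 (border '')
j=19 s[j]='c': π[19]=1 (border 'c')
j=20 s[j]='a': π[20]=2 (border 'ca')
j=21 s[j]='b': π[21]=3 (border 'cab')
j=22 s[j]='b': π[22]=4 (border 'cabb')
j=23 s[j]='c': π[23]=5 (border 'cabbc')
j=24 s[j]='a': π[24]=6 (border 'cabbca')
j=25 s[j]='c': k: 6→2→0; π[25]=1 (border 'c')
j=26 s[j]='a': π[26]=2 (border 'ca')
j=27 s[j]='a': k: 2→0; π[27]=0 (border '')
j=28 s[j]='a': π[28]=0 (border '')
j=29 s[j]='a': π[29]=0 (border '')
j=30 s[j]='b': π[30]=0 (border '')
j=31 s[j]='a': π[31]=0 (border '')
j=32 s[j]='a': π[32]=0 (border '')
j=33 s[j]='a': π[33]=0 (border '')
j=34 s[j]='b': π[34]=0 (border '')
j=35 s[j]='c': π[35]=1 (border 'c')
j=36 s[j]='a': π[36]=2 (border 'ca')
j=37 s[j]='c': k: 2→0; π[37]=1 (border 'c')

[0, 0, 0, 0, 1, 2, 0, 0, 0, 0, 1, 0, 1, 1, 0, 0, 0, 1, 0, 1, 2, 3, 4, 5, 6, 1, 2, 0, 0, 0, 0, 0, 0, 0, 0, 1, 2, 1]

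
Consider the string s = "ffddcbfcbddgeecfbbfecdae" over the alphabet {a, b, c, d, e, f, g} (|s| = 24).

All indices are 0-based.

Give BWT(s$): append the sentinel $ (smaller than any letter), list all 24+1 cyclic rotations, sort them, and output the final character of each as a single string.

edfccbfdeecdfbdafegcbfb$d

rank  rotation                   last
    0  $ffddcbfcbddgeecfbbfecdae  e
    1  ae$ffddcbfcbddgeecfbbfecd  d
    2  bbfecdae$ffddcbfcbddgeecf  f
    3  bddgeecfbbfecdae$ffddcbfc  c
    4  bfcbddgeecfbbfecdae$ffddc  c
    5  bfecdae$ffddcbfcbddgeecfb  b
    6  cbddgeecfbbfecdae$ffddcbf  f
    7  cbfcbddgeecfbbfecdae$ffdd  d
    8  cdae$ffddcbfcbddgeecfbbfe  e
    9  cfbbfecdae$ffddcbfcbddgee  e
   10  dae$ffddcbfcbddgeecfbbfec  c
   11  dcbfcbddgeecfbbfecdae$ffd  d
   12  ddcbfcbddgeecfbbfecdae$ff  f
   13  ddgeecfbbfecdae$ffddcbfcb  b
   14  dgeecfbbfecdae$ffddcbfcbd  d
   15  e$ffddcbfcbddgeecfbbfecda  a
   16  ecdae$ffddcbfcbddgeecfbbf  f
   17  ecfbbfecdae$ffddcbfcbddge  e
   18  eecfbbfecdae$ffddcbfcbddg  g
   19  fbbfecdae$ffddcbfcbddgeec  c
   20  fcbddgeecfbbfecdae$ffddcb  b
   21  fddcbfcbddgeecfbbfecdae$f  f
   22  fecdae$ffddcbfcbddgeecfbb  b
   23  ffddcbfcbddgeecfbbfecdae$  $
   24  geecfbbfecdae$ffddcbfcbdd  d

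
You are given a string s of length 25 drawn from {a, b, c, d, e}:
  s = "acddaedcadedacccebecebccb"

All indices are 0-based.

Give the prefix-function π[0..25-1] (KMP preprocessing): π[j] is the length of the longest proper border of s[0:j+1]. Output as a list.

[0, 0, 0, 0, 1, 0, 0, 0, 1, 0, 0, 0, 1, 2, 0, 0, 0, 0, 0, 0, 0, 0, 0, 0, 0]

π[0] = 0
j=1 s[j]='c': π[1]=0 (border '')
j=2 s[j]='d': π[2]=0 (border '')
j=3 s[j]='d': π[3]=0 (border '')
j=4 s[j]='a': π[4]=1 (border 'a')
j=5 s[j]='e': k: 1→0; π[5]=0 (border '')
j=6 s[j]='d': π[6]=0 (border '')
j=7 s[j]='c': π[7]=0 (border '')
j=8 s[j]='a': π[8]=1 (border 'a')
j=9 s[j]='d': k: 1→0; π[9]=0 (border '')
j=10 s[j]='e': π[10]=0 (border '')
j=11 s[j]='d': π[11]=0 (border '')
j=12 s[j]='a': π[12]=1 (border 'a')
j=13 s[j]='c': π[13]=2 (border 'ac')
j=14 s[j]='c': k: 2→0; π[14]=0 (border '')
j=15 s[j]='c': π[15]=0 (border '')
j=16 s[j]='e': π[16]=0 (border '')
j=17 s[j]='b': π[17]=0 (border '')
j=18 s[j]='e': π[18]=0 (border '')
j=19 s[j]='c': π[19]=0 (border '')
j=20 s[j]='e': π[20]=0 (border '')
j=21 s[j]='b': π[21]=0 (border '')
j=22 s[j]='c': π[22]=0 (border '')
j=23 s[j]='c': π[23]=0 (border '')
j=24 s[j]='b': π[24]=0 (border '')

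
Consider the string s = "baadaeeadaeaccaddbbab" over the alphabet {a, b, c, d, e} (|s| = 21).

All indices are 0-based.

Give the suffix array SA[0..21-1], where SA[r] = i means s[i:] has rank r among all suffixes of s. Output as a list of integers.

[1, 19, 11, 7, 2, 14, 9, 4, 20, 0, 18, 17, 13, 12, 8, 3, 16, 15, 10, 6, 5]

rank→(start, suffix):
  0 → (1, 'aadaeeadaeaccaddbbab')
  1 → (19, 'ab')
  2 → (11, 'accaddbbab')
  3 → (7, 'adaeaccaddbbab')
  4 → (2, 'adaeeadaeaccaddbbab')
  5 → (14, 'addbbab')
  6 → (9, 'aeaccaddbbab')
  7 → (4, 'aeeadaeaccaddbbab')
  8 → (20, 'b')
  9 → (0, 'baadaeeadaeaccaddbbab')
  10 → (18, 'bab')
  11 → (17, 'bbab')
  12 → (13, 'caddbbab')
  13 → (12, 'ccaddbbab')
  14 → (8, 'daeaccaddbbab')
  15 → (3, 'daeeadaeaccaddbbab')
  16 → (16, 'dbbab')
  17 → (15, 'ddbbab')
  18 → (10, 'eaccaddbbab')
  19 → (6, 'eadaeaccaddbbab')
  20 → (5, 'eeadaeaccaddbbab')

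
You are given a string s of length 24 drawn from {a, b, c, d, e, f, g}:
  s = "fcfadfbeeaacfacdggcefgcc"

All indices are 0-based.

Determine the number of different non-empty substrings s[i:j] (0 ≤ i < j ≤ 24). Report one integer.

278

sorted suffixes:
  #0 SA[0]=9  'aacfacdggcefgcc'
  #1 SA[1]=13  'acdggcefgcc'
  #2 SA[2]=10  'acfacdggcefgcc'
  #3 SA[3]=3  'adfbeeaacfacdggcefgcc'
  #4 SA[4]=6  'beeaacfacdggcefgcc'
  #5 SA[5]=23  'c'
  #6 SA[6]=22  'cc'
  #7 SA[7]=14  'cdggcefgcc'
  #8 SA[8]=18  'cefgcc'
  #9 SA[9]=11  'cfacdggcefgcc'
  #10 SA[10]=1  'cfadfbeeaacfacdggcefgcc'
  #11 SA[11]=4  'dfbeeaacfacdggcefgcc'
  #12 SA[12]=15  'dggcefgcc'
  #13 SA[13]=8  'eaacfacdggcefgcc'
  #14 SA[14]=7  'eeaacfacdggcefgcc'
  #15 SA[15]=19  'efgcc'
  #16 SA[16]=12  'facdggcefgcc'
  #17 SA[17]=2  'fadfbeeaacfacdggcefgcc'
  #18 SA[18]=5  'fbeeaacfacdggcefgcc'
  #19 SA[19]=0  'fcfadfbeeaacfacdggcefgcc'
  #20 SA[20]=20  'fgcc'
  #21 SA[21]=21  'gcc'
  #22 SA[22]=17  'gcefgcc'
  #23 SA[23]=16  'ggcefgcc'

SA = [9, 13, 10, 3, 6, 23, 22, 14, 18, 11, 1, 4, 15, 8, 7, 19, 12, 2, 5, 0, 20, 21, 17, 16]
rank  pair      lcp
   1  s[9:],s[13:]  1  'a'
   2  s[13:],s[10:]  2  'ac'
   3  s[10:],s[3:]  1  'a'
   4  s[3:],s[6:]  0  ''
   5  s[6:],s[23:]  0  ''
   6  s[23:],s[22:]  1  'c'
   7  s[22:],s[14:]  1  'c'
   8  s[14:],s[18:]  1  'c'
   9  s[18:],s[11:]  1  'c'
  10  s[11:],s[1:]  3  'cfa'
  11  s[1:],s[4:]  0  ''
  12  s[4:],s[15:]  1  'd'
  13  s[15:],s[8:]  0  ''
  14  s[8:],s[7:]  1  'e'
  15  s[7:],s[19:]  1  'e'
  16  s[19:],s[12:]  0  ''
  17  s[12:],s[2:]  2  'fa'
  18  s[2:],s[5:]  1  'f'
  19  s[5:],s[0:]  1  'f'
  20  s[0:],s[20:]  1  'f'
  21  s[20:],s[21:]  0  ''
  22  s[21:],s[17:]  2  'gc'
  23  s[17:],s[16:]  1  'g'

n(n+1)/2 = 24·25/2 = 300
Σ LCP = 0 + 1 + 2 + 1 + 0 + 0 + 1 + 1 + 1 + 1 + 3 + 0 + 1 + 0 + 1 + 1 + 0 + 2 + 1 + 1 + 1 + 0 + 2 + 1 = 22
distinct = 300 − 22 = 278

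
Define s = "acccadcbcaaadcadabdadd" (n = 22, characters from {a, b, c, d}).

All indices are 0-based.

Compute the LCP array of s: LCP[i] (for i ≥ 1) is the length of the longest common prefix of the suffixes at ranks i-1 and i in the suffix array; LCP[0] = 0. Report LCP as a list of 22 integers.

rank | idx | suffix
   0 |   9 | aaadcadabdadd
   1 |  10 | aadcadabdadd
   2 |  16 | abdadd
   3 |   0 | acccadcbcaaadcadabdadd
   4 |  14 | adabdadd
   5 |  11 | adcadabdadd
   6 |   4 | adcbcaaadcadabdadd
   7 |  19 | add
   8 |   7 | bcaaadcadabdadd
   9 |  17 | bdadd
  10 |   8 | caaadcadabdadd
  11 |  13 | cadabdadd
  12 |   3 | cadcbcaaadcadabdadd
  13 |   6 | cbcaaadcadabdadd
  14 |   2 | ccadcbcaaadcadabdadd
  15 |   1 | cccadcbcaaadcadabdadd
  16 |  21 | d
  17 |  15 | dabdadd
  18 |  18 | dadd
  19 |  12 | dcadabdadd
  20 |   5 | dcbcaaadcadabdadd
  21 |  20 | dd

SA = [9, 10, 16, 0, 14, 11, 4, 19, 7, 17, 8, 13, 3, 6, 2, 1, 21, 15, 18, 12, 5, 20]
rank  pair      lcp
   1  s[9:],s[10:]  2  'aa'
   2  s[10:],s[16:]  1  'a'
   3  s[16:],s[0:]  1  'a'
   4  s[0:],s[14:]  1  'a'
   5  s[14:],s[11:]  2  'ad'
   6  s[11:],s[4:]  3  'adc'
   7  s[4:],s[19:]  2  'ad'
   8  s[19:],s[7:]  0  ''
   9  s[7:],s[17:]  1  'b'
  10  s[17:],s[8:]  0  ''
  11  s[8:],s[13:]  2  'ca'
  12  s[13:],s[3:]  3  'cad'
  13  s[3:],s[6:]  1  'c'
  14  s[6:],s[2:]  1  'c'
  15  s[2:],s[1:]  2  'cc'
  16  s[1:],s[21:]  0  ''
  17  s[21:],s[15:]  1  'd'
  18  s[15:],s[18:]  2  'da'
  19  s[18:],s[12:]  1  'd'
  20  s[12:],s[5:]  2  'dc'
  21  s[5:],s[20:]  1  'd'

[0, 2, 1, 1, 1, 2, 3, 2, 0, 1, 0, 2, 3, 1, 1, 2, 0, 1, 2, 1, 2, 1]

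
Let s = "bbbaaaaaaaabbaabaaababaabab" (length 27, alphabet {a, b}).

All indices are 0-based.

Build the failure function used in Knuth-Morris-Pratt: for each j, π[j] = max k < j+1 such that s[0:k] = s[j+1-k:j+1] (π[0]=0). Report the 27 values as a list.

[0, 1, 2, 0, 0, 0, 0, 0, 0, 0, 0, 1, 2, 0, 0, 1, 0, 0, 0, 1, 0, 1, 0, 0, 1, 0, 1]

π[0] = 0
j=1 s[j]='b': π[1]=1 (border 'b')
j=2 s[j]='b': π[2]=2 (border 'bb')
j=3 s[j]='a': k: 2→1→0; π[3]=0 (border '')
j=4 s[j]='a': π[4]=0 (border '')
j=5 s[j]='a': π[5]=0 (border '')
j=6 s[j]='a': π[6]=0 (border '')
j=7 s[j]='a': π[7]=0 (border '')
j=8 s[j]='a': π[8]=0 (border '')
j=9 s[j]='a': π[9]=0 (border '')
j=10 s[j]='a': π[10]=0 (border '')
j=11 s[j]='b': π[11]=1 (border 'b')
j=12 s[j]='b': π[12]=2 (border 'bb')
j=13 s[j]='a': k: 2→1→0; π[13]=0 (border '')
j=14 s[j]='a': π[14]=0 (border '')
j=15 s[j]='b': π[15]=1 (border 'b')
j=16 s[j]='a': k: 1→0; π[16]=0 (border '')
j=17 s[j]='a': π[17]=0 (border '')
j=18 s[j]='a': π[18]=0 (border '')
j=19 s[j]='b': π[19]=1 (border 'b')
j=20 s[j]='a': k: 1→0; π[20]=0 (border '')
j=21 s[j]='b': π[21]=1 (border 'b')
j=22 s[j]='a': k: 1→0; π[22]=0 (border '')
j=23 s[j]='a': π[23]=0 (border '')
j=24 s[j]='b': π[24]=1 (border 'b')
j=25 s[j]='a': k: 1→0; π[25]=0 (border '')
j=26 s[j]='b': π[26]=1 (border 'b')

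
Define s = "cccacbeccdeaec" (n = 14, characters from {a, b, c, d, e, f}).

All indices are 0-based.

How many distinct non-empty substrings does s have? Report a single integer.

93

sorted suffixes:
  #0 SA[0]=3  'acbeccdeaec'
  #1 SA[1]=11  'aec'
  #2 SA[2]=5  'beccdeaec'
  #3 SA[3]=13  'c'
  #4 SA[4]=2  'cacbeccdeaec'
  #5 SA[5]=4  'cbeccdeaec'
  #6 SA[6]=1  'ccacbeccdeaec'
  #7 SA[7]=0  'cccacbeccdeaec'
  #8 SA[8]=7  'ccdeaec'
  #9 SA[9]=8  'cdeaec'
  #10 SA[10]=9  'deaec'
  #11 SA[11]=10  'eaec'
  #12 SA[12]=12  'ec'
  #13 SA[13]=6  'eccdeaec'

SA = [3, 11, 5, 13, 2, 4, 1, 0, 7, 8, 9, 10, 12, 6]
rank  pair      lcp
   1  s[3:],s[11:]  1  'a'
   2  s[11:],s[5:]  0  ''
   3  s[5:],s[13:]  0  ''
   4  s[13:],s[2:]  1  'c'
   5  s[2:],s[4:]  1  'c'
   6  s[4:],s[1:]  1  'c'
   7  s[1:],s[0:]  2  'cc'
   8  s[0:],s[7:]  2  'cc'
   9  s[7:],s[8:]  1  'c'
  10  s[8:],s[9:]  0  ''
  11  s[9:],s[10:]  0  ''
  12  s[10:],s[12:]  1  'e'
  13  s[12:],s[6:]  2  'ec'

n(n+1)/2 = 14·15/2 = 105
Σ LCP = 0 + 1 + 0 + 0 + 1 + 1 + 1 + 2 + 2 + 1 + 0 + 0 + 1 + 2 = 12
distinct = 105 − 12 = 93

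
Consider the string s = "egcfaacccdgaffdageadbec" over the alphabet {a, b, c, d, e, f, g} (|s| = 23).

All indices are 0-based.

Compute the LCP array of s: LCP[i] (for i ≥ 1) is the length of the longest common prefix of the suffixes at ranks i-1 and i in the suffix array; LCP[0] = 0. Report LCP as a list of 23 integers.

[0, 1, 1, 1, 1, 0, 0, 1, 2, 1, 1, 0, 1, 1, 0, 1, 1, 0, 1, 1, 0, 1, 1]

sorted suffixes:
  #0 SA[0]=4  'aacccdgaffdageadbec'
  #1 SA[1]=5  'acccdgaffdageadbec'
  #2 SA[2]=18  'adbec'
  #3 SA[3]=11  'affdageadbec'
  #4 SA[4]=15  'ageadbec'
  #5 SA[5]=20  'bec'
  #6 SA[6]=22  'c'
  #7 SA[7]=6  'cccdgaffdageadbec'
  #8 SA[8]=7  'ccdgaffdageadbec'
  #9 SA[9]=8  'cdgaffdageadbec'
  #10 SA[10]=2  'cfaacccdgaffdageadbec'
  #11 SA[11]=14  'dageadbec'
  #12 SA[12]=19  'dbec'
  #13 SA[13]=9  'dgaffdageadbec'
  #14 SA[14]=17  'eadbec'
  #15 SA[15]=21  'ec'
  #16 SA[16]=0  'egcfaacccdgaffdageadbec'
  #17 SA[17]=3  'faacccdgaffdageadbec'
  #18 SA[18]=13  'fdageadbec'
  #19 SA[19]=12  'ffdageadbec'
  #20 SA[20]=10  'gaffdageadbec'
  #21 SA[21]=1  'gcfaacccdgaffdageadbec'
  #22 SA[22]=16  'geadbec'

SA = [4, 5, 18, 11, 15, 20, 22, 6, 7, 8, 2, 14, 19, 9, 17, 21, 0, 3, 13, 12, 10, 1, 16]
rank  pair      lcp
   1  s[4:],s[5:]  1  'a'
   2  s[5:],s[18:]  1  'a'
   3  s[18:],s[11:]  1  'a'
   4  s[11:],s[15:]  1  'a'
   5  s[15:],s[20:]  0  ''
   6  s[20:],s[22:]  0  ''
   7  s[22:],s[6:]  1  'c'
   8  s[6:],s[7:]  2  'cc'
   9  s[7:],s[8:]  1  'c'
  10  s[8:],s[2:]  1  'c'
  11  s[2:],s[14:]  0  ''
  12  s[14:],s[19:]  1  'd'
  13  s[19:],s[9:]  1  'd'
  14  s[9:],s[17:]  0  ''
  15  s[17:],s[21:]  1  'e'
  16  s[21:],s[0:]  1  'e'
  17  s[0:],s[3:]  0  ''
  18  s[3:],s[13:]  1  'f'
  19  s[13:],s[12:]  1  'f'
  20  s[12:],s[10:]  0  ''
  21  s[10:],s[1:]  1  'g'
  22  s[1:],s[16:]  1  'g'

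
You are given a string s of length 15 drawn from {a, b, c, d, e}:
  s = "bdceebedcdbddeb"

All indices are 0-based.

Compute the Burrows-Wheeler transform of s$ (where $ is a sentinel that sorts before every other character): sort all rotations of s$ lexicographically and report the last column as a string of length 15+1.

rank  rotation          last
    0  $bdceebedcdbddeb  b
    1  b$bdceebedcdbdde  e
    2  bdceebedcdbddeb$  $
    3  bddeb$bdceebedcd  d
    4  bedcdbddeb$bdcee  e
    5  cdbddeb$bdceebed  d
    6  ceebedcdbddeb$bd  d
    7  dbddeb$bdceebedc  c
    8  dcdbddeb$bdceebe  e
    9  dceebedcdbddeb$b  b
   10  ddeb$bdceebedcdb  b
   11  deb$bdceebedcdbd  d
   12  eb$bdceebedcdbdd  d
   13  ebedcdbddeb$bdce  e
   14  edcdbddeb$bdceeb  b
   15  eebedcdbddeb$bdc  c

be$deddcebbddebc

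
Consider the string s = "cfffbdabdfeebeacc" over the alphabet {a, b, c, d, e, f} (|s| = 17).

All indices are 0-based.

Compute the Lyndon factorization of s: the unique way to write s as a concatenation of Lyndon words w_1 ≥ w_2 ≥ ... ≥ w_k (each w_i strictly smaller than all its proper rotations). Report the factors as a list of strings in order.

["cfff", "bd", "abdfeebeacc"]

emit factor 1: 'cfff' (i=0, period=4)
emit factor 2: 'bd' (i=4, period=2)
emit factor 3: 'abdfeebeacc' (i=6, period=11)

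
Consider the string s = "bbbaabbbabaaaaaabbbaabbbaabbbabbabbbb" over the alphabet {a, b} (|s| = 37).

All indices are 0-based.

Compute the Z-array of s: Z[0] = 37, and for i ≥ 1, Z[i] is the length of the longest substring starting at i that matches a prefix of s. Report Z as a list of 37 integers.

[37, 2, 1, 0, 0, 4, 2, 1, 0, 1, 0, 0, 0, 0, 0, 0, 9, 2, 1, 0, 0, 10, 2, 1, 0, 0, 4, 2, 1, 0, 2, 1, 0, 3, 3, 2, 1]

Z[0]=37
i=1: i≥r, start 0; Z[1]=2 extend→box=[1,3)
i=2: min(r-i=1, Z[1]=2)=1; Z[2]=1
i=3: i≥r, start 0; Z[3]=0
i=4: i≥r, start 0; Z[4]=0
i=5: i≥r, start 0; Z[5]=4 extend→box=[5,9)
i=6: min(r-i=3, Z[1]=2)=2; Z[6]=2
i=7: min(r-i=2, Z[2]=1)=1; Z[7]=1
i=8: min(r-i=1, Z[3]=0)=0; Z[8]=0
i=9: i≥r, start 0; Z[9]=1 extend→box=[9,10)
i=10: i≥r, start 0; Z[10]=0
i=11: i≥r, start 0; Z[11]=0
i=12: i≥r, start 0; Z[12]=0
i=13: i≥r, start 0; Z[13]=0
i=14: i≥r, start 0; Z[14]=0
i=15: i≥r, start 0; Z[15]=0
i=16: i≥r, start 0; Z[16]=9 extend→box=[16,25)
i=17: min(r-i=8, Z[1]=2)=2; Z[17]=2
i=18: min(r-i=7, Z[2]=1)=1; Z[18]=1
i=19: min(r-i=6, Z[3]=0)=0; Z[19]=0
i=20: min(r-i=5, Z[4]=0)=0; Z[20]=0
i=21: min(r-i=4, Z[5]=4)=4; Z[21]=10 extend→box=[21,31)
i=22: min(r-i=9, Z[1]=2)=2; Z[22]=2
i=23: min(r-i=8, Z[2]=1)=1; Z[23]=1
i=24: min(r-i=7, Z[3]=0)=0; Z[24]=0
i=25: min(r-i=6, Z[4]=0)=0; Z[25]=0
i=26: min(r-i=5, Z[5]=4)=4; Z[26]=4
i=27: min(r-i=4, Z[6]=2)=2; Z[27]=2
i=28: min(r-i=3, Z[7]=1)=1; Z[28]=1
i=29: min(r-i=2, Z[8]=0)=0; Z[29]=0
i=30: min(r-i=1, Z[9]=1)=1; Z[30]=2 extend→box=[30,32)
i=31: min(r-i=1, Z[1]=2)=1; Z[31]=1
i=32: i≥r, start 0; Z[32]=0
i=33: i≥r, start 0; Z[33]=3 extend→box=[33,36)
i=34: min(r-i=2, Z[1]=2)=2; Z[34]=3 extend→box=[34,37)
i=35: min(r-i=2, Z[1]=2)=2; Z[35]=2
i=36: min(r-i=1, Z[2]=1)=1; Z[36]=1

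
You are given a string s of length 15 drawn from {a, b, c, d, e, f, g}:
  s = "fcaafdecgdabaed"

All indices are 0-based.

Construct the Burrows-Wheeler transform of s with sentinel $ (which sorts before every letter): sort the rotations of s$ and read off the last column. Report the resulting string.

dcdbaafeegfda$ac

rank  rotation          last
    0  $fcaafdecgdabaed  d
    1  aafdecgdabaed$fc  c
    2  abaed$fcaafdecgd  d
    3  aed$fcaafdecgdab  b
    4  afdecgdabaed$fca  a
    5  baed$fcaafdecgda  a
    6  caafdecgdabaed$f  f
    7  cgdabaed$fcaafde  e
    8  d$fcaafdecgdabae  e
    9  dabaed$fcaafdecg  g
   10  decgdabaed$fcaaf  f
   11  ecgdabaed$fcaafd  d
   12  ed$fcaafdecgdaba  a
   13  fcaafdecgdabaed$  $
   14  fdecgdabaed$fcaa  a
   15  gdabaed$fcaafdec  c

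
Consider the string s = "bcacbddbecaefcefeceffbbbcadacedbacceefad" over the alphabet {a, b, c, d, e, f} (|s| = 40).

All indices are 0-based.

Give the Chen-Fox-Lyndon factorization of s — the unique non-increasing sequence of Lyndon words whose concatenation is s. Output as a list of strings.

emit factor 1: 'bc' (i=0, period=2)
emit factor 2: 'acbddbecaefcefeceffbbbcadacedbacceefad' (i=2, period=38)

["bc", "acbddbecaefcefeceffbbbcadacedbacceefad"]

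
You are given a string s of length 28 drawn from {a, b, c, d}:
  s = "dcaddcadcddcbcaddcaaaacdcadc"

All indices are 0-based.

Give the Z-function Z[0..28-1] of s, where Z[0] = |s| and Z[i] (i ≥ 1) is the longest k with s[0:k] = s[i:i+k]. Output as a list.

Z[0]=28
i=1: outside box; Z[1]=0
i=2: outside box; Z[2]=0
i=3: outside box; Z[3]=1 extend→box=[3,4)
i=4: outside box; Z[4]=4 extend→box=[4,8)
i=5: min(r-i=3, Z[1]=0)=0; Z[5]=0
i=6: min(r-i=2, Z[2]=0)=0; Z[6]=0
i=7: min(r-i=1, Z[3]=1)=1; Z[7]=2 extend→box=[7,9)
i=8: min(r-i=1, Z[1]=0)=0; Z[8]=0
i=9: outside box; Z[9]=1 extend→box=[9,10)
i=10: outside box; Z[10]=2 extend→box=[10,12)
i=11: min(r-i=1, Z[1]=0)=0; Z[11]=0
i=12: outside box; Z[12]=0
i=13: outside box; Z[13]=0
i=14: outside box; Z[14]=0
i=15: outside box; Z[15]=1 extend→box=[15,16)
i=16: outside box; Z[16]=3 extend→box=[16,19)
i=17: min(r-i=2, Z[1]=0)=0; Z[17]=0
i=18: min(r-i=1, Z[2]=0)=0; Z[18]=0
i=19: outside box; Z[19]=0
i=20: outside box; Z[20]=0
i=21: outside box; Z[21]=0
i=22: outside box; Z[22]=0
i=23: outside box; Z[23]=4 extend→box=[23,27)
i=24: min(r-i=3, Z[1]=0)=0; Z[24]=0
i=25: min(r-i=2, Z[2]=0)=0; Z[25]=0
i=26: min(r-i=1, Z[3]=1)=1; Z[26]=2 extend→box=[26,28)
i=27: min(r-i=1, Z[1]=0)=0; Z[27]=0

[28, 0, 0, 1, 4, 0, 0, 2, 0, 1, 2, 0, 0, 0, 0, 1, 3, 0, 0, 0, 0, 0, 0, 4, 0, 0, 2, 0]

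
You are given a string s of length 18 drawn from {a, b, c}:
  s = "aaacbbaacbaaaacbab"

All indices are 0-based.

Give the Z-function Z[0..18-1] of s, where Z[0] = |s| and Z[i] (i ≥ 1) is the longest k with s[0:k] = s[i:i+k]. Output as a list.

[18, 2, 1, 0, 0, 0, 2, 1, 0, 0, 3, 5, 2, 1, 0, 0, 1, 0]

Z[0]=18
i=1: fresh scan; Z[1]=2 scan→box=[1,3)
i=2: min(r-i=1, Z[1]=2)=1; Z[2]=1
i=3: fresh scan; Z[3]=0
i=4: fresh scan; Z[4]=0
i=5: fresh scan; Z[5]=0
i=6: fresh scan; Z[6]=2 scan→box=[6,8)
i=7: min(r-i=1, Z[1]=2)=1; Z[7]=1
i=8: fresh scan; Z[8]=0
i=9: fresh scan; Z[9]=0
i=10: fresh scan; Z[10]=3 scan→box=[10,13)
i=11: min(r-i=2, Z[1]=2)=2; Z[11]=5 scan→box=[11,16)
i=12: min(r-i=4, Z[1]=2)=2; Z[12]=2
i=13: min(r-i=3, Z[2]=1)=1; Z[13]=1
i=14: min(r-i=2, Z[3]=0)=0; Z[14]=0
i=15: min(r-i=1, Z[4]=0)=0; Z[15]=0
i=16: fresh scan; Z[16]=1 scan→box=[16,17)
i=17: fresh scan; Z[17]=0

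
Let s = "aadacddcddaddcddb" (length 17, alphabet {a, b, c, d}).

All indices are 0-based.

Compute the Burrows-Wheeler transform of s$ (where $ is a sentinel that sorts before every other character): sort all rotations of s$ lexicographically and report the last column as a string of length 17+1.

rank  rotation            last
    0  $aadacddcddaddcddb  b
    1  aadacddcddaddcddb$  $
    2  acddcddaddcddb$aad  d
    3  adacddcddaddcddb$a  a
    4  addcddb$aadacddcdd  d
    5  b$aadacddcddaddcdd  d
    6  cddaddcddb$aadacdd  d
    7  cddb$aadacddcddadd  d
    8  cddcddaddcddb$aada  a
    9  dacddcddaddcddb$aa  a
   10  daddcddb$aadacddcd  d
   11  db$aadacddcddaddcd  d
   12  dcddaddcddb$aadacd  d
   13  dcddb$aadacddcddad  d
   14  ddaddcddb$aadacddc  c
   15  ddb$aadacddcddaddc  c
   16  ddcddaddcddb$aadac  c
   17  ddcddb$aadacddcdda  a

b$daddddaaddddccca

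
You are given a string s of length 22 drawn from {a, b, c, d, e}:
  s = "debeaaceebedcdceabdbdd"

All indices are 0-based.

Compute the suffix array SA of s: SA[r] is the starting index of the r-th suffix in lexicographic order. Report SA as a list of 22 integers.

rank | idx | suffix
   0 |   4 | aaceebedcdceabdbdd
   1 |  16 | abdbdd
   2 |   5 | aceebedcdceabdbdd
   3 |  17 | bdbdd
   4 |  19 | bdd
   5 |   2 | beaaceebedcdceabdbdd
   6 |   9 | bedcdceabdbdd
   7 |  12 | cdceabdbdd
   8 |  14 | ceabdbdd
   9 |   6 | ceebedcdceabdbdd
  10 |  21 | d
  11 |  18 | dbdd
  12 |  11 | dcdceabdbdd
  13 |  13 | dceabdbdd
  14 |  20 | dd
  15 |   0 | debeaaceebedcdceabdbdd
  16 |   3 | eaaceebedcdceabdbdd
  17 |  15 | eabdbdd
  18 |   1 | ebeaaceebedcdceabdbdd
  19 |   8 | ebedcdceabdbdd
  20 |  10 | edcdceabdbdd
  21 |   7 | eebedcdceabdbdd

[4, 16, 5, 17, 19, 2, 9, 12, 14, 6, 21, 18, 11, 13, 20, 0, 3, 15, 1, 8, 10, 7]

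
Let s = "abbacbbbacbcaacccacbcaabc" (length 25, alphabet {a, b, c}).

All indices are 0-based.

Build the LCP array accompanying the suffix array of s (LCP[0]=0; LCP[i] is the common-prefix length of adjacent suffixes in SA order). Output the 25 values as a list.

rank | idx | suffix
   0 |  21 | aabc
   1 |  12 | aacccacbcaabc
   2 |   0 | abbacbbbacbcaacccacbcaabc
   3 |  22 | abc
   4 |   3 | acbbbacbcaacccacbcaabc
   5 |  17 | acbcaabc
   6 |   8 | acbcaacccacbcaabc
   7 |  13 | acccacbcaabc
   8 |   2 | bacbbbacbcaacccacbcaabc
   9 |   7 | bacbcaacccacbcaabc
  10 |   1 | bbacbbbacbcaacccacbcaabc
  11 |   6 | bbacbcaacccacbcaabc
  12 |   5 | bbbacbcaacccacbcaabc
  13 |  23 | bc
  14 |  19 | bcaabc
  15 |  10 | bcaacccacbcaabc
  16 |  24 | c
  17 |  20 | caabc
  18 |  11 | caacccacbcaabc
  19 |  16 | cacbcaabc
  20 |   4 | cbbbacbcaacccacbcaabc
  21 |  18 | cbcaabc
  22 |   9 | cbcaacccacbcaabc
  23 |  15 | ccacbcaabc
  24 |  14 | cccacbcaabc

SA = [21, 12, 0, 22, 3, 17, 8, 13, 2, 7, 1, 6, 5, 23, 19, 10, 24, 20, 11, 16, 4, 18, 9, 15, 14]
rank  pair      lcp
   1  s[21:],s[12:]  2  'aa'
   2  s[12:],s[0:]  1  'a'
   3  s[0:],s[22:]  2  'ab'
   4  s[22:],s[3:]  1  'a'
   5  s[3:],s[17:]  3  'acb'
   6  s[17:],s[8:]  6  'acbcaa'
   7  s[8:],s[13:]  2  'ac'
   8  s[13:],s[2:]  0  ''
   9  s[2:],s[7:]  4  'bacb'
  10  s[7:],s[1:]  1  'b'
  11  s[1:],s[6:]  5  'bbacb'
  12  s[6:],s[5:]  2  'bb'
  13  s[5:],s[23:]  1  'b'
  14  s[23:],s[19:]  2  'bc'
  15  s[19:],s[10:]  4  'bcaa'
  16  s[10:],s[24:]  0  ''
  17  s[24:],s[20:]  1  'c'
  18  s[20:],s[11:]  3  'caa'
  19  s[11:],s[16:]  2  'ca'
  20  s[16:],s[4:]  1  'c'
  21  s[4:],s[18:]  2  'cb'
  22  s[18:],s[9:]  5  'cbcaa'
  23  s[9:],s[15:]  1  'c'
  24  s[15:],s[14:]  2  'cc'

[0, 2, 1, 2, 1, 3, 6, 2, 0, 4, 1, 5, 2, 1, 2, 4, 0, 1, 3, 2, 1, 2, 5, 1, 2]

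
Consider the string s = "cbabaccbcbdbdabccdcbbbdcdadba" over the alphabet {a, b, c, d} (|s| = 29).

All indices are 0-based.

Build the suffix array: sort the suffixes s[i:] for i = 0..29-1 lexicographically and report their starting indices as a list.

sorted suffixes:
  #0 SA[0]=28  'a'
  #1 SA[1]=2  'abaccbcbdbdabccdcbbbdcdadba'
  #2 SA[2]=13  'abccdcbbbdcdadba'
  #3 SA[3]=4  'accbcbdbdabccdcbbbdcdadba'
  #4 SA[4]=25  'adba'
  #5 SA[5]=27  'ba'
  #6 SA[6]=1  'babaccbcbdbdabccdcbbbdcdadba'
  #7 SA[7]=3  'baccbcbdbdabccdcbbbdcdadba'
  #8 SA[8]=19  'bbbdcdadba'
  #9 SA[9]=20  'bbdcdadba'
  #10 SA[10]=7  'bcbdbdabccdcbbbdcdadba'
  #11 SA[11]=14  'bccdcbbbdcdadba'
  #12 SA[12]=11  'bdabccdcbbbdcdadba'
  #13 SA[13]=9  'bdbdabccdcbbbdcdadba'
  #14 SA[14]=21  'bdcdadba'
  #15 SA[15]=0  'cbabaccbcbdbdabccdcbbbdcdadba'
  #16 SA[16]=18  'cbbbdcdadba'
  #17 SA[17]=6  'cbcbdbdabccdcbbbdcdadba'
  #18 SA[18]=8  'cbdbdabccdcbbbdcdadba'
  #19 SA[19]=5  'ccbcbdbdabccdcbbbdcdadba'
  #20 SA[20]=15  'ccdcbbbdcdadba'
  #21 SA[21]=23  'cdadba'
  #22 SA[22]=16  'cdcbbbdcdadba'
  #23 SA[23]=12  'dabccdcbbbdcdadba'
  #24 SA[24]=24  'dadba'
  #25 SA[25]=26  'dba'
  #26 SA[26]=10  'dbdabccdcbbbdcdadba'
  #27 SA[27]=17  'dcbbbdcdadba'
  #28 SA[28]=22  'dcdadba'

[28, 2, 13, 4, 25, 27, 1, 3, 19, 20, 7, 14, 11, 9, 21, 0, 18, 6, 8, 5, 15, 23, 16, 12, 24, 26, 10, 17, 22]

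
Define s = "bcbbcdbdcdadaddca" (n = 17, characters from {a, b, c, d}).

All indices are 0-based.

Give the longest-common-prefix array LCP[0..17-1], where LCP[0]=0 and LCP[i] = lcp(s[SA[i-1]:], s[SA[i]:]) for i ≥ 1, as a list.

rank→(start, suffix):
  0 → (16, 'a')
  1 → (10, 'adaddca')
  2 → (12, 'addca')
  3 → (2, 'bbcdbdcdadaddca')
  4 → (0, 'bcbbcdbdcdadaddca')
  5 → (3, 'bcdbdcdadaddca')
  6 → (6, 'bdcdadaddca')
  7 → (15, 'ca')
  8 → (1, 'cbbcdbdcdadaddca')
  9 → (8, 'cdadaddca')
  10 → (4, 'cdbdcdadaddca')
  11 → (9, 'dadaddca')
  12 → (11, 'daddca')
  13 → (5, 'dbdcdadaddca')
  14 → (14, 'dca')
  15 → (7, 'dcdadaddca')
  16 → (13, 'ddca')

SA = [16, 10, 12, 2, 0, 3, 6, 15, 1, 8, 4, 9, 11, 5, 14, 7, 13]
[i] adj suffixes → lcp
  [1] 16/10 → 1 ('a')
  [2] 10/12 → 2 ('ad')
  [3] 12/2 → 0 ('')
  [4] 2/0 → 1 ('b')
  [5] 0/3 → 2 ('bc')
  [6] 3/6 → 1 ('b')
  [7] 6/15 → 0 ('')
  [8] 15/1 → 1 ('c')
  [9] 1/8 → 1 ('c')
  [10] 8/4 → 2 ('cd')
  [11] 4/9 → 0 ('')
  [12] 9/11 → 3 ('dad')
  [13] 11/5 → 1 ('d')
  [14] 5/14 → 1 ('d')
  [15] 14/7 → 2 ('dc')
  [16] 7/13 → 1 ('d')

[0, 1, 2, 0, 1, 2, 1, 0, 1, 1, 2, 0, 3, 1, 1, 2, 1]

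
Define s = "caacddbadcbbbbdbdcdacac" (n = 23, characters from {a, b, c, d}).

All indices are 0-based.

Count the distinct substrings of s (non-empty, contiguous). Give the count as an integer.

rank | idx | suffix
   0 |   1 | aacddbadcbbbbdbdcdacac
   1 |  21 | ac
   2 |  19 | acac
   3 |   2 | acddbadcbbbbdbdcdacac
   4 |   7 | adcbbbbdbdcdacac
   5 |   6 | badcbbbbdbdcdacac
   6 |  10 | bbbbdbdcdacac
   7 |  11 | bbbdbdcdacac
   8 |  12 | bbdbdcdacac
   9 |  13 | bdbdcdacac
  10 |  15 | bdcdacac
  11 |  22 | c
  12 |   0 | caacddbadcbbbbdbdcdacac
  13 |  20 | cac
  14 |   9 | cbbbbdbdcdacac
  15 |  17 | cdacac
  16 |   3 | cddbadcbbbbdbdcdacac
  17 |  18 | dacac
  18 |   5 | dbadcbbbbdbdcdacac
  19 |  14 | dbdcdacac
  20 |   8 | dcbbbbdbdcdacac
  21 |  16 | dcdacac
  22 |   4 | ddbadcbbbbdbdcdacac

SA = [1, 21, 19, 2, 7, 6, 10, 11, 12, 13, 15, 22, 0, 20, 9, 17, 3, 18, 5, 14, 8, 16, 4]
rank  pair      lcp
   1  s[1:],s[21:]  1  'a'
   2  s[21:],s[19:]  2  'ac'
   3  s[19:],s[2:]  2  'ac'
   4  s[2:],s[7:]  1  'a'
   5  s[7:],s[6:]  0  ''
   6  s[6:],s[10:]  1  'b'
   7  s[10:],s[11:]  3  'bbb'
   8  s[11:],s[12:]  2  'bb'
   9  s[12:],s[13:]  1  'b'
  10  s[13:],s[15:]  2  'bd'
  11  s[15:],s[22:]  0  ''
  12  s[22:],s[0:]  1  'c'
  13  s[0:],s[20:]  2  'ca'
  14  s[20:],s[9:]  1  'c'
  15  s[9:],s[17:]  1  'c'
  16  s[17:],s[3:]  2  'cd'
  17  s[3:],s[18:]  0  ''
  18  s[18:],s[5:]  1  'd'
  19  s[5:],s[14:]  2  'db'
  20  s[14:],s[8:]  1  'd'
  21  s[8:],s[16:]  2  'dc'
  22  s[16:],s[4:]  1  'd'

n(n+1)/2 = 23·24/2 = 276
Σ LCP = 0 + 1 + 2 + 2 + 1 + 0 + 1 + 3 + 2 + 1 + 2 + 0 + 1 + 2 + 1 + 1 + 2 + 0 + 1 + 2 + 1 + 2 + 1 = 29
distinct = 276 − 29 = 247

247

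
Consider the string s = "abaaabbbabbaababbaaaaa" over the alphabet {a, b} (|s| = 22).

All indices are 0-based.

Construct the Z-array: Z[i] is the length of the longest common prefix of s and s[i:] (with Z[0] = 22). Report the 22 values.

Z[0]=22
i=1: outside box; Z[1]=0
i=2: outside box; Z[2]=1 extend→box=[2,3)
i=3: outside box; Z[3]=1 extend→box=[3,4)
i=4: outside box; Z[4]=2 extend→box=[4,6)
i=5: min(r-i=1, Z[1]=0)=0; Z[5]=0
i=6: outside box; Z[6]=0
i=7: outside box; Z[7]=0
i=8: outside box; Z[8]=2 extend→box=[8,10)
i=9: min(r-i=1, Z[1]=0)=0; Z[9]=0
i=10: outside box; Z[10]=0
i=11: outside box; Z[11]=1 extend→box=[11,12)
i=12: outside box; Z[12]=3 extend→box=[12,15)
i=13: min(r-i=2, Z[1]=0)=0; Z[13]=0
i=14: min(r-i=1, Z[2]=1)=1; Z[14]=2 extend→box=[14,16)
i=15: min(r-i=1, Z[1]=0)=0; Z[15]=0
i=16: outside box; Z[16]=0
i=17: outside box; Z[17]=1 extend→box=[17,18)
i=18: outside box; Z[18]=1 extend→box=[18,19)
i=19: outside box; Z[19]=1 extend→box=[19,20)
i=20: outside box; Z[20]=1 extend→box=[20,21)
i=21: outside box; Z[21]=1 extend→box=[21,22)

[22, 0, 1, 1, 2, 0, 0, 0, 2, 0, 0, 1, 3, 0, 2, 0, 0, 1, 1, 1, 1, 1]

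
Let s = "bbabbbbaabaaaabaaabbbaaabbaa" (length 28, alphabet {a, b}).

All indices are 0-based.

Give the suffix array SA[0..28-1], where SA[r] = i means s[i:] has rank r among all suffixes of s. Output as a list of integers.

[27, 26, 10, 11, 21, 15, 7, 12, 22, 16, 8, 13, 23, 17, 2, 25, 9, 20, 14, 6, 1, 24, 19, 5, 0, 18, 4, 3]

rank | idx | suffix
   0 |  27 | a
   1 |  26 | aa
   2 |  10 | aaaabaaabbbaaabbaa
   3 |  11 | aaabaaabbbaaabbaa
   4 |  21 | aaabbaa
   5 |  15 | aaabbbaaabbaa
   6 |   7 | aabaaaabaaabbbaaabbaa
   7 |  12 | aabaaabbbaaabbaa
   8 |  22 | aabbaa
   9 |  16 | aabbbaaabbaa
  10 |   8 | abaaaabaaabbbaaabbaa
  11 |  13 | abaaabbbaaabbaa
  12 |  23 | abbaa
  13 |  17 | abbbaaabbaa
  14 |   2 | abbbbaabaaaabaaabbbaaabbaa
  15 |  25 | baa
  16 |   9 | baaaabaaabbbaaabbaa
  17 |  20 | baaabbaa
  18 |  14 | baaabbbaaabbaa
  19 |   6 | baabaaaabaaabbbaaabbaa
  20 |   1 | babbbbaabaaaabaaabbbaaabbaa
  21 |  24 | bbaa
  22 |  19 | bbaaabbaa
  23 |   5 | bbaabaaaabaaabbbaaabbaa
  24 |   0 | bbabbbbaabaaaabaaabbbaaabbaa
  25 |  18 | bbbaaabbaa
  26 |   4 | bbbaabaaaabaaabbbaaabbaa
  27 |   3 | bbbbaabaaaabaaabbbaaabbaa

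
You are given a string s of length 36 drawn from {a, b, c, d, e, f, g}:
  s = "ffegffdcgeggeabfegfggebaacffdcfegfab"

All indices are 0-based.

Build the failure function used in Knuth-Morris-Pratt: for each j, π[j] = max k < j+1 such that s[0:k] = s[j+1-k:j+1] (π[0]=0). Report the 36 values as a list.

[0, 1, 0, 0, 1, 2, 0, 0, 0, 0, 0, 0, 0, 0, 0, 1, 0, 0, 1, 0, 0, 0, 0, 0, 0, 0, 1, 2, 0, 0, 1, 0, 0, 1, 0, 0]

π[0] = 0
j=1 s[j]='f': π[1]=1 (border 'f')
j=2 s[j]='e': k: 1→0; π[2]=0 (border '')
j=3 s[j]='g': π[3]=0 (border '')
j=4 s[j]='f': π[4]=1 (border 'f')
j=5 s[j]='f': π[5]=2 (border 'ff')
j=6 s[j]='d': k: 2→1→0; π[6]=0 (border '')
j=7 s[j]='c': π[7]=0 (border '')
j=8 s[j]='g': π[8]=0 (border '')
j=9 s[j]='e': π[9]=0 (border '')
j=10 s[j]='g': π[10]=0 (border '')
j=11 s[j]='g': π[11]=0 (border '')
j=12 s[j]='e': π[12]=0 (border '')
j=13 s[j]='a': π[13]=0 (border '')
j=14 s[j]='b': π[14]=0 (border '')
j=15 s[j]='f': π[15]=1 (border 'f')
j=16 s[j]='e': k: 1→0; π[16]=0 (border '')
j=17 s[j]='g': π[17]=0 (border '')
j=18 s[j]='f': π[18]=1 (border 'f')
j=19 s[j]='g': k: 1→0; π[19]=0 (border '')
j=20 s[j]='g': π[20]=0 (border '')
j=21 s[j]='e': π[21]=0 (border '')
j=22 s[j]='b': π[22]=0 (border '')
j=23 s[j]='a': π[23]=0 (border '')
j=24 s[j]='a': π[24]=0 (border '')
j=25 s[j]='c': π[25]=0 (border '')
j=26 s[j]='f': π[26]=1 (border 'f')
j=27 s[j]='f': π[27]=2 (border 'ff')
j=28 s[j]='d': k: 2→1→0; π[28]=0 (border '')
j=29 s[j]='c': π[29]=0 (border '')
j=30 s[j]='f': π[30]=1 (border 'f')
j=31 s[j]='e': k: 1→0; π[31]=0 (border '')
j=32 s[j]='g': π[32]=0 (border '')
j=33 s[j]='f': π[33]=1 (border 'f')
j=34 s[j]='a': k: 1→0; π[34]=0 (border '')
j=35 s[j]='b': π[35]=0 (border '')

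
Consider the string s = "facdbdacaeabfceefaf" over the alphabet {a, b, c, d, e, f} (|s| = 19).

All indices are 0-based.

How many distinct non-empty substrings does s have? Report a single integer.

175

sorted suffixes:
  #0 SA[0]=10  'abfceefaf'
  #1 SA[1]=6  'acaeabfceefaf'
  #2 SA[2]=1  'acdbdacaeabfceefaf'
  #3 SA[3]=8  'aeabfceefaf'
  #4 SA[4]=17  'af'
  #5 SA[5]=4  'bdacaeabfceefaf'
  #6 SA[6]=11  'bfceefaf'
  #7 SA[7]=7  'caeabfceefaf'
  #8 SA[8]=2  'cdbdacaeabfceefaf'
  #9 SA[9]=13  'ceefaf'
  #10 SA[10]=5  'dacaeabfceefaf'
  #11 SA[11]=3  'dbdacaeabfceefaf'
  #12 SA[12]=9  'eabfceefaf'
  #13 SA[13]=14  'eefaf'
  #14 SA[14]=15  'efaf'
  #15 SA[15]=18  'f'
  #16 SA[16]=0  'facdbdacaeabfceefaf'
  #17 SA[17]=16  'faf'
  #18 SA[18]=12  'fceefaf'

SA = [10, 6, 1, 8, 17, 4, 11, 7, 2, 13, 5, 3, 9, 14, 15, 18, 0, 16, 12]
[i] adj suffixes → lcp
  [1] 10/6 → 1 ('a')
  [2] 6/1 → 2 ('ac')
  [3] 1/8 → 1 ('a')
  [4] 8/17 → 1 ('a')
  [5] 17/4 → 0 ('')
  [6] 4/11 → 1 ('b')
  [7] 11/7 → 0 ('')
  [8] 7/2 → 1 ('c')
  [9] 2/13 → 1 ('c')
  [10] 13/5 → 0 ('')
  [11] 5/3 → 1 ('d')
  [12] 3/9 → 0 ('')
  [13] 9/14 → 1 ('e')
  [14] 14/15 → 1 ('e')
  [15] 15/18 → 0 ('')
  [16] 18/0 → 1 ('f')
  [17] 0/16 → 2 ('fa')
  [18] 16/12 → 1 ('f')

n(n+1)/2 = 19·20/2 = 190
Σ LCP = 0 + 1 + 2 + 1 + 1 + 0 + 1 + 0 + 1 + 1 + 0 + 1 + 0 + 1 + 1 + 0 + 1 + 2 + 1 = 15
distinct = 190 − 15 = 175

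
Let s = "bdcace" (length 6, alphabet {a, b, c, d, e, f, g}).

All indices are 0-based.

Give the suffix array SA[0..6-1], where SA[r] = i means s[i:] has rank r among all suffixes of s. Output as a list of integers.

[3, 0, 2, 4, 1, 5]

sorted suffixes:
  #0 SA[0]=3  'ace'
  #1 SA[1]=0  'bdcace'
  #2 SA[2]=2  'cace'
  #3 SA[3]=4  'ce'
  #4 SA[4]=1  'dcace'
  #5 SA[5]=5  'e'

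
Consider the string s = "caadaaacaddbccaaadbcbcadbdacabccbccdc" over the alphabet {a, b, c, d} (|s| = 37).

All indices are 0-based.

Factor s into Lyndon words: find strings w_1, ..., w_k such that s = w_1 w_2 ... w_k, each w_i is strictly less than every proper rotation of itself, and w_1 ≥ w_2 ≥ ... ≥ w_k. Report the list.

emit factor 1: 'c' (i=0, period=1)
emit factor 2: 'aad' (i=1, period=3)
emit factor 3: 'aaacaddbccaaadbcbcadbdacabccbccdc' (i=4, period=33)

["c", "aad", "aaacaddbccaaadbcbcadbdacabccbccdc"]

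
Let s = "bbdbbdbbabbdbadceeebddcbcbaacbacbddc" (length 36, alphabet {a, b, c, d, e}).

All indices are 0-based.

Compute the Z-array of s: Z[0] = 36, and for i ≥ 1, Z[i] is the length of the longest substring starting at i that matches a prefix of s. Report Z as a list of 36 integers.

Z[0]=36
i=1: fresh scan; Z[1]=1 scan→box=[1,2)
i=2: fresh scan; Z[2]=0
i=3: fresh scan; Z[3]=5 scan→box=[3,8)
i=4: min(r-i=4, Z[1]=1)=1; Z[4]=1
i=5: min(r-i=3, Z[2]=0)=0; Z[5]=0
i=6: min(r-i=2, Z[3]=5)=2; Z[6]=2
i=7: min(r-i=1, Z[4]=1)=1; Z[7]=1
i=8: fresh scan; Z[8]=0
i=9: fresh scan; Z[9]=4 scan→box=[9,13)
i=10: min(r-i=3, Z[1]=1)=1; Z[10]=1
i=11: min(r-i=2, Z[2]=0)=0; Z[11]=0
i=12: min(r-i=1, Z[3]=5)=1; Z[12]=1
i=13: fresh scan; Z[13]=0
i=14: fresh scan; Z[14]=0
i=15: fresh scan; Z[15]=0
i=16: fresh scan; Z[16]=0
i=17: fresh scan; Z[17]=0
i=18: fresh scan; Z[18]=0
i=19: fresh scan; Z[19]=1 scan→box=[19,20)
i=20: fresh scan; Z[20]=0
i=21: fresh scan; Z[21]=0
i=22: fresh scan; Z[22]=0
i=23: fresh scan; Z[23]=1 scan→box=[23,24)
i=24: fresh scan; Z[24]=0
i=25: fresh scan; Z[25]=1 scan→box=[25,26)
i=26: fresh scan; Z[26]=0
i=27: fresh scan; Z[27]=0
i=28: fresh scan; Z[28]=0
i=29: fresh scan; Z[29]=1 scan→box=[29,30)
i=30: fresh scan; Z[30]=0
i=31: fresh scan; Z[31]=0
i=32: fresh scan; Z[32]=1 scan→box=[32,33)
i=33: fresh scan; Z[33]=0
i=34: fresh scan; Z[34]=0
i=35: fresh scan; Z[35]=0

[36, 1, 0, 5, 1, 0, 2, 1, 0, 4, 1, 0, 1, 0, 0, 0, 0, 0, 0, 1, 0, 0, 0, 1, 0, 1, 0, 0, 0, 1, 0, 0, 1, 0, 0, 0]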